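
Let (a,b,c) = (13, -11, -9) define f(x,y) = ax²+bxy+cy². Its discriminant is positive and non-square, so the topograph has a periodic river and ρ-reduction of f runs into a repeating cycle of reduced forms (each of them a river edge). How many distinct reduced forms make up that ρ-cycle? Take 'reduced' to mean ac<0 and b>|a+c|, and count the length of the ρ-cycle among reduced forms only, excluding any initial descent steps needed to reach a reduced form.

D = 589, ⌊√D⌋ = 24
descent: ρ → (-9,11,13)  [lands on river]
river: ρ → (13,15,-7)
river: ρ → (-7,13,15)
river: ρ → (15,17,-5)
river: ρ → (-5,23,3)
river: ρ → (3,19,-19)
river: ρ → (-19,19,3)
river: ρ → (3,23,-5)
river: ρ → (-5,17,15)
river: ρ → (15,13,-7)
river: ρ → (-7,15,13)
river: ρ → (13,11,-9)
river: ρ → (-9,7,15)
river: ρ → (15,23,-1)
river: ρ → (-1,23,15)
river: ρ → (15,7,-9)
ρ-cycle length = 16 (tail of 1 descent step not counted)

16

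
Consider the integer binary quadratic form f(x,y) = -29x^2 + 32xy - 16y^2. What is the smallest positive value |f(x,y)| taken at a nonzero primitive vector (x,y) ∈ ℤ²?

translate: b→26 (≡-32 mod 58), so (29,-32,16)→(29,26,13)
flip: (29,26,13)→(13,-26,29)
translate: b→0 (≡-26 mod 26), so (13,-26,29)→(13,0,16)
reduced (well bottom): (13,0,16) with a≤c, −a<b≤a
well minimum |f| = |-13| = 13 (negative-definite)

13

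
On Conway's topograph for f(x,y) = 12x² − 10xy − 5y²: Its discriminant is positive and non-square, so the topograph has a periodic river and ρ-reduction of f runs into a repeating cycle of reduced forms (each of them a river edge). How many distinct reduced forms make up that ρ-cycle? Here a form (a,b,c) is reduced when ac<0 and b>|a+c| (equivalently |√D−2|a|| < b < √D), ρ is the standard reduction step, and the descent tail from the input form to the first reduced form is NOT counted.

D = 340, ⌊√D⌋ = 18
descent: ρ → (-5,10,12)  [lands on river]
river: ρ → (12,14,-3)
river: ρ → (-3,16,7)
river: ρ → (7,12,-7)
river: ρ → (-7,16,3)
river: ρ → (3,14,-12)
river: ρ → (-12,10,5)
river: ρ → (5,10,-12)
river: ρ → (-12,14,3)
river: ρ → (3,16,-7)
river: ρ → (-7,12,7)
river: ρ → (7,16,-3)
river: ρ → (-3,14,12)
river: ρ → (12,10,-5)
ρ-cycle length = 14 (tail of 1 descent step not counted)

14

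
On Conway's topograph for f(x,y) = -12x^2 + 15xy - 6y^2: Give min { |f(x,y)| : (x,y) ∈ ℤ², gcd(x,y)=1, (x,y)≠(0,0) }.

translate: b→9 (≡-15 mod 24), so (12,-15,6)→(12,9,3)
flip: (12,9,3)→(3,-9,12)
translate: b→3 (≡-9 mod 6), so (3,-9,12)→(3,3,6)
reduced (well bottom): (3,3,6) with a≤c, −a<b≤a
well minimum |f| = |-3| = 3 (negative-definite)

3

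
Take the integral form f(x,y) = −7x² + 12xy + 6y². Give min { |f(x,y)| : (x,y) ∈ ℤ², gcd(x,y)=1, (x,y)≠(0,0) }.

river: ρ → (6,12,-7)
river: ρ → (-7,16,2)
river: ρ → (2,16,-7)
river: ρ → (-7,12,6)
closes: descent 0, river 4
min |a| on river = 2

2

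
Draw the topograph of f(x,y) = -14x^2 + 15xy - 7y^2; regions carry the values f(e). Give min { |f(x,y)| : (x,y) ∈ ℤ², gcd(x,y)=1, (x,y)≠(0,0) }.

translate: b→13 (≡-15 mod 28), so (14,-15,7)→(14,13,6)
flip: (14,13,6)→(6,-13,14)
translate: b→-1 (≡-13 mod 12), so (6,-13,14)→(6,-1,7)
reduced (well bottom): (6,-1,7) with a≤c, −a<b≤a
well minimum |f| = |-6| = 6 (negative-definite)

6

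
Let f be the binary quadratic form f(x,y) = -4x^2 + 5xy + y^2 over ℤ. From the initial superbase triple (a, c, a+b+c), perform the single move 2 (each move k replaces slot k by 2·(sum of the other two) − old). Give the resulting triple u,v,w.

start (-4,1,2) = (f(1,0),f(0,1),f(1,1))
replace slot 2: 2·((-4)+2) − 1 = -5 → (-4,-5,2)

-4,-5,2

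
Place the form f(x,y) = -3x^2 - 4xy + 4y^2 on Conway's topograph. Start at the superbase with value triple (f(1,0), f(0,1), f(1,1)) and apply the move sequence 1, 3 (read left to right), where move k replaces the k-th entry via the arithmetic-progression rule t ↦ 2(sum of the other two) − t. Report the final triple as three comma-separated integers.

start (-3,4,-3) = (f(1,0),f(0,1),f(1,1))
replace slot 1: 2·(4+(-3)) − (-3) = 5 → (5,4,-3)
replace slot 3: 2·(5+4) − (-3) = 21 → (5,4,21)

5,4,21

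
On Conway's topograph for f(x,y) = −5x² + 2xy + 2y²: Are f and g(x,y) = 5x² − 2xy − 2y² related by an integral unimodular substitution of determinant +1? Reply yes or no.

D₁ = 44, D₂ = 44
river cycle of f (length 2): (2, 6, -1), (-1, 6, 2)
river cycle of g (length 2): (-2, 6, 1), (1, 6, -2)
cycles differ ⇒ inequivalent

no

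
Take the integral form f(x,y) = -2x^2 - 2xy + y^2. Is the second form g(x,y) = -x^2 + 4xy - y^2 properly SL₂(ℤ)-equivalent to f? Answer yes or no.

D₁ = 12, D₂ = 12
river cycle of f (length 2): (1, 2, -2), (-2, 2, 1)
river cycle of g (length 2): (-1, 2, 2), (2, 2, -1)
cycles differ ⇒ inequivalent

no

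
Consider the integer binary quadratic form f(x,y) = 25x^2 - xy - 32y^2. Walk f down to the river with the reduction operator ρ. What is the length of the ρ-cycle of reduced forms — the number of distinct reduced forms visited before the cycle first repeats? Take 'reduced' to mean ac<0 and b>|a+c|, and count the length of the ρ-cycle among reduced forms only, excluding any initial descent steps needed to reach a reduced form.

D = 3201, ⌊√D⌋ = 56
descent: ρ → (-32,1,25)
descent: ρ → (25,49,-8)  [lands on river]
river: ρ → (-8,47,31)
river: ρ → (31,15,-24)
river: ρ → (-24,33,22)
river: ρ → (22,55,-2)
river: ρ → (-2,53,49)
river: ρ → (49,45,-6)
river: ρ → (-6,51,25)
ρ-cycle length = 8 (tail of 2 descent steps not counted)

8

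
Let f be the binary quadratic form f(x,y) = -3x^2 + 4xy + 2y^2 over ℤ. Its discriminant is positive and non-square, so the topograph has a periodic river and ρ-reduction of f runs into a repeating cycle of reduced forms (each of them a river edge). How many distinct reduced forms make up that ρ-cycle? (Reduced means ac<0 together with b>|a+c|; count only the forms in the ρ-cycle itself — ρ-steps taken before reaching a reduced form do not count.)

D = 40, ⌊√D⌋ = 6
river: ρ → (2,4,-3)
river: ρ → (-3,2,3)
river: ρ → (3,4,-2)
river: ρ → (-2,4,3)
river: ρ → (3,2,-3)
river: ρ → (-3,4,2)
ρ-cycle length = 6 (tail of 0 descent steps not counted)

6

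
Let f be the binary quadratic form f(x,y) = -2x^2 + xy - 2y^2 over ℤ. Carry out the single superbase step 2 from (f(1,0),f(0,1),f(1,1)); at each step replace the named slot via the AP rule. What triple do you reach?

start (-2,-2,-3) = (f(1,0),f(0,1),f(1,1))
replace slot 2: 2·((-2)+(-3)) − (-2) = -8 → (-2,-8,-3)

-2,-8,-3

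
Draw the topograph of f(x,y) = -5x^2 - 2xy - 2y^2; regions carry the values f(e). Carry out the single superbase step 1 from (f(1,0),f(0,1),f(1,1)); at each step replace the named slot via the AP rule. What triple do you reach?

start (-5,-2,-9) = (f(1,0),f(0,1),f(1,1))
replace slot 1: 2·((-2)+(-9)) − (-5) = -17 → (-17,-2,-9)

-17,-2,-9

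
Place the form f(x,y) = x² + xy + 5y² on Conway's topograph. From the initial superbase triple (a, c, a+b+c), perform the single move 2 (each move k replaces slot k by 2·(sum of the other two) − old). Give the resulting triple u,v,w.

start (1,5,7) = (f(1,0),f(0,1),f(1,1))
replace slot 2: 2·(1+7) − 5 = 11 → (1,11,7)

1,11,7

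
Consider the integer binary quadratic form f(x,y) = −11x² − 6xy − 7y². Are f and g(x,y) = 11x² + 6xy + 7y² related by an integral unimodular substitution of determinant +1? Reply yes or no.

D₁ = -272, D₂ = -272
f is negative-definite; reduce −f:
−f: flip: (11,6,7)→(7,-6,11)
−f: reduced (well bottom): (7,-6,11) with a≤c, −a<b≤a
flip sign back: reduced form of f is (-7,6,-11)
g: flip: (11,6,7)→(7,-6,11)
g: reduced (well bottom): (7,-6,11) with a≤c, −a<b≤a
reduced forms (-7, 6, -11) vs (7, -6, 11) ⇒ inequivalent

no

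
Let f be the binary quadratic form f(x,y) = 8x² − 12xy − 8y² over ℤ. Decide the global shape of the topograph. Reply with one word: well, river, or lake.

D = b²−4ac = (-12)² − 4·8·(-8) = 400
D = 20² is a perfect square ⇒ form factors over ℤ ⇒ lakes

lake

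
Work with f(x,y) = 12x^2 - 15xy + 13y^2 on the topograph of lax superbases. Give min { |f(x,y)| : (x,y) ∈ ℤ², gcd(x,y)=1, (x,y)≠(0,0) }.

translate: b→9 (≡-15 mod 24), so (12,-15,13)→(12,9,10)
flip: (12,9,10)→(10,-9,12)
reduced (well bottom): (10,-9,12) with a≤c, −a<b≤a
well minimum = a = 10

10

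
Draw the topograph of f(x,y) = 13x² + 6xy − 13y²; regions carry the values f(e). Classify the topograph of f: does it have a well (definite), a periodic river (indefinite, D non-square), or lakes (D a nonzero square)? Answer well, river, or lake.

D = b²−4ac = 6² − 4·13·(-13) = 712
D > 0 non-square ⇒ indefinite ⇒ periodic river

river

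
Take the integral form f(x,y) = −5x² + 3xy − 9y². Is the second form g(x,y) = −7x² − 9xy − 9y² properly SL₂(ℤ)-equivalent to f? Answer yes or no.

D₁ = -171, D₂ = -171
f is negative-definite; reduce −f:
−f: reduced (well bottom): (5,-3,9) with a≤c, −a<b≤a
flip sign back: reduced form of f is (-5,3,-9)
g is negative-definite; reduce −g:
−g: translate: b→-5 (≡9 mod 14), so (7,9,9)→(7,-5,7)
−g: flip: (7,-5,7)→(7,5,7)
−g: reduced (well bottom): (7,5,7) with a≤c, −a<b≤a
flip sign back: reduced form of g is (-7,-5,-7)
reduced forms (-5, 3, -9) vs (-7, -5, -7) ⇒ inequivalent

no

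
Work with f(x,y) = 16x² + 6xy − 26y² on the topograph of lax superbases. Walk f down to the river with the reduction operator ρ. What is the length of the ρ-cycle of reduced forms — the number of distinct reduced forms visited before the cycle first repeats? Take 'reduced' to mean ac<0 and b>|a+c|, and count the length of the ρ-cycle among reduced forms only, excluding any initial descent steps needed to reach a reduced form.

D = 1700, ⌊√D⌋ = 41
descent: ρ → (-26,-6,16)
descent: ρ → (16,38,-4)  [lands on river]
river: ρ → (-4,34,34)
river: ρ → (34,34,-4)
river: ρ → (-4,38,16)
river: ρ → (16,26,-16)
river: ρ → (-16,38,4)
river: ρ → (4,34,-34)
river: ρ → (-34,34,4)
river: ρ → (4,38,-16)
river: ρ → (-16,26,16)
ρ-cycle length = 10 (tail of 2 descent steps not counted)

10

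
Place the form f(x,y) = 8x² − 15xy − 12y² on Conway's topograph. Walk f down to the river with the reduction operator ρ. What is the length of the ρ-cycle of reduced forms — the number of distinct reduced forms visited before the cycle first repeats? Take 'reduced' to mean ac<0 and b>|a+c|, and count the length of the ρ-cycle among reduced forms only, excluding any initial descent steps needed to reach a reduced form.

D = 609, ⌊√D⌋ = 24
descent: ρ → (-12,15,8)  [lands on river]
river: ρ → (8,17,-10)
river: ρ → (-10,23,2)
river: ρ → (2,21,-21)
river: ρ → (-21,21,2)
river: ρ → (2,23,-10)
river: ρ → (-10,17,8)
river: ρ → (8,15,-12)
river: ρ → (-12,9,11)
river: ρ → (11,13,-10)
river: ρ → (-10,7,14)
river: ρ → (14,21,-3)
river: ρ → (-3,21,14)
river: ρ → (14,7,-10)
river: ρ → (-10,13,11)
river: ρ → (11,9,-12)
ρ-cycle length = 16 (tail of 1 descent step not counted)

16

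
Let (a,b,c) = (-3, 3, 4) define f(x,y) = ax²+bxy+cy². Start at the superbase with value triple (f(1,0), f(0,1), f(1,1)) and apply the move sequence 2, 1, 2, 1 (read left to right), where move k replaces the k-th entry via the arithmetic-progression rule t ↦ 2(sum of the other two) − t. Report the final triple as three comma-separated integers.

start (-3,4,4) = (f(1,0),f(0,1),f(1,1))
replace slot 2: 2·((-3)+4) − 4 = -2 → (-3,-2,4)
replace slot 1: 2·((-2)+4) − (-3) = 7 → (7,-2,4)
replace slot 2: 2·(7+4) − (-2) = 24 → (7,24,4)
replace slot 1: 2·(24+4) − 7 = 49 → (49,24,4)

49,24,4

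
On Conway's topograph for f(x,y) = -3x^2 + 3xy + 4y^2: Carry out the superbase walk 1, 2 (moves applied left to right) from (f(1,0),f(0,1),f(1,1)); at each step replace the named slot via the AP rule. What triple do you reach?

start (-3,4,4) = (f(1,0),f(0,1),f(1,1))
replace slot 1: 2·(4+4) − (-3) = 19 → (19,4,4)
replace slot 2: 2·(19+4) − 4 = 42 → (19,42,4)

19,42,4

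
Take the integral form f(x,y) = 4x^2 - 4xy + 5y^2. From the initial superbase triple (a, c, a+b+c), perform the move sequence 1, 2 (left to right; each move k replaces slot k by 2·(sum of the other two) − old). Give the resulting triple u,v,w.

start (4,5,5) = (f(1,0),f(0,1),f(1,1))
replace slot 1: 2·(5+5) − 4 = 16 → (16,5,5)
replace slot 2: 2·(16+5) − 5 = 37 → (16,37,5)

16,37,5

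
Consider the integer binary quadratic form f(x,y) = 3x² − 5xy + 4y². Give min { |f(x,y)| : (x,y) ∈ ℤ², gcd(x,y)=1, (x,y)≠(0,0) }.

translate: b→1 (≡-5 mod 6), so (3,-5,4)→(3,1,2)
flip: (3,1,2)→(2,-1,3)
reduced (well bottom): (2,-1,3) with a≤c, −a<b≤a
well minimum = a = 2

2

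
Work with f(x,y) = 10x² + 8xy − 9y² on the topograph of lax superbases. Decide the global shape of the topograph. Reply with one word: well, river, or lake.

D = b²−4ac = 8² − 4·10·(-9) = 424
D > 0 non-square ⇒ indefinite ⇒ periodic river

river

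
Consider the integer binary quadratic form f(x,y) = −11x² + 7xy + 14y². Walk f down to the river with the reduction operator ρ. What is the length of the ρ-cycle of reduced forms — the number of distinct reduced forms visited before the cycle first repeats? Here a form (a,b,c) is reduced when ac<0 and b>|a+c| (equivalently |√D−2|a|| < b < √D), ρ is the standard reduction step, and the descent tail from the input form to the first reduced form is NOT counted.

D = 665, ⌊√D⌋ = 25
river: ρ → (14,21,-4)
river: ρ → (-4,19,19)
river: ρ → (19,19,-4)
river: ρ → (-4,21,14)
river: ρ → (14,7,-11)
river: ρ → (-11,15,10)
river: ρ → (10,25,-1)
river: ρ → (-1,25,10)
river: ρ → (10,15,-11)
river: ρ → (-11,7,14)
ρ-cycle length = 10 (tail of 0 descent steps not counted)

10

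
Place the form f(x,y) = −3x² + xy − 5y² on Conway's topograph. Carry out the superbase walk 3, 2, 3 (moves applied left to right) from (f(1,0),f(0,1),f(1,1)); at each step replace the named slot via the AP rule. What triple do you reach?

start (-3,-5,-7) = (f(1,0),f(0,1),f(1,1))
replace slot 3: 2·((-3)+(-5)) − (-7) = -9 → (-3,-5,-9)
replace slot 2: 2·((-3)+(-9)) − (-5) = -19 → (-3,-19,-9)
replace slot 3: 2·((-3)+(-19)) − (-9) = -35 → (-3,-19,-35)

-3,-19,-35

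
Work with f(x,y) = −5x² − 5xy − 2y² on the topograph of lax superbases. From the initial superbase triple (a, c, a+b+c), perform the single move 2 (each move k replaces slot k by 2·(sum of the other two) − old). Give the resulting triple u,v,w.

start (-5,-2,-12) = (f(1,0),f(0,1),f(1,1))
replace slot 2: 2·((-5)+(-12)) − (-2) = -32 → (-5,-32,-12)

-5,-32,-12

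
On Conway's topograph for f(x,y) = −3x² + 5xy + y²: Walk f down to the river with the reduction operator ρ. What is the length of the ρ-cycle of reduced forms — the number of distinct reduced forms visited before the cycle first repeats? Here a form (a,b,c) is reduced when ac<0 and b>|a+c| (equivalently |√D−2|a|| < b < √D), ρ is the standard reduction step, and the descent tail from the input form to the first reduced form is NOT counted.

D = 37, ⌊√D⌋ = 6
river: ρ → (1,5,-3)
river: ρ → (-3,1,3)
river: ρ → (3,5,-1)
river: ρ → (-1,5,3)
river: ρ → (3,1,-3)
river: ρ → (-3,5,1)
ρ-cycle length = 6 (tail of 0 descent steps not counted)

6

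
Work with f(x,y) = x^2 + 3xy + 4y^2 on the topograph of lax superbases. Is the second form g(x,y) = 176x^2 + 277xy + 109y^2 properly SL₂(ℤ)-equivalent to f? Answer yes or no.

D₁ = -7, D₂ = -7
f: translate: b→1 (≡3 mod 2), so (1,3,4)→(1,1,2)
f: reduced (well bottom): (1,1,2) with a≤c, −a<b≤a
g: translate: b→-75 (≡277 mod 352), so (176,277,109)→(176,-75,8)
g: flip: (176,-75,8)→(8,75,176)
g: translate: b→-5 (≡75 mod 16), so (8,75,176)→(8,-5,1)
g: flip: (8,-5,1)→(1,5,8)
g: translate: b→1 (≡5 mod 2), so (1,5,8)→(1,1,2)
g: reduced (well bottom): (1,1,2) with a≤c, −a<b≤a
reduced forms (1, 1, 2) vs (1, 1, 2) ⇒ equivalent

yes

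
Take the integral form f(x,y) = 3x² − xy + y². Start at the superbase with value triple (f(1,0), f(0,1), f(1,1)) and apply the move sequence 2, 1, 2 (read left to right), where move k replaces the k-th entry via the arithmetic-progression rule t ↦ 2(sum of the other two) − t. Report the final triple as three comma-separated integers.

start (3,1,3) = (f(1,0),f(0,1),f(1,1))
replace slot 2: 2·(3+3) − 1 = 11 → (3,11,3)
replace slot 1: 2·(11+3) − 3 = 25 → (25,11,3)
replace slot 2: 2·(25+3) − 11 = 45 → (25,45,3)

25,45,3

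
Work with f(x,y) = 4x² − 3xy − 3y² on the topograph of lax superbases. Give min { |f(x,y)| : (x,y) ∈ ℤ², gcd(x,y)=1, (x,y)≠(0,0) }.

descent: ρ → (-3,3,4)  [lands on river]
river: ρ → (4,5,-2)
river: ρ → (-2,7,1)
river: ρ → (1,7,-2)
river: ρ → (-2,5,4)
river: ρ → (4,3,-3)
closes: descent 1, river 6
min |a| on river = 1

1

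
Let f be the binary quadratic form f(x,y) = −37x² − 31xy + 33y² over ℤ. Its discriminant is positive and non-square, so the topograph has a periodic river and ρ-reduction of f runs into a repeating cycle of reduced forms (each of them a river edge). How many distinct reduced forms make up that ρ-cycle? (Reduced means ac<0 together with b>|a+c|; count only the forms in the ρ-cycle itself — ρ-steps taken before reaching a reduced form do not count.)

D = 5845, ⌊√D⌋ = 76
descent: ρ → (33,31,-37)  [lands on river]
river: ρ → (-37,43,27)
river: ρ → (27,65,-15)
river: ρ → (-15,55,47)
river: ρ → (47,39,-23)
river: ρ → (-23,53,33)
river: ρ → (33,13,-43)
river: ρ → (-43,73,3)
river: ρ → (3,71,-67)
river: ρ → (-67,63,7)
river: ρ → (7,63,-67)
river: ρ → (-67,71,3)
river: ρ → (3,73,-43)
river: ρ → (-43,13,33)
river: ρ → (33,53,-23)
river: ρ → (-23,39,47)
river: ρ → (47,55,-15)
river: ρ → (-15,65,27)
river: ρ → (27,43,-37)
river: ρ → (-37,31,33)
river: ρ → (33,35,-35)
river: ρ → (-35,35,33)
ρ-cycle length = 22 (tail of 1 descent step not counted)

22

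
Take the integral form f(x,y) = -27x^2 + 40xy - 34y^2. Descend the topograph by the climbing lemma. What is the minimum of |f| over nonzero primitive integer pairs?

translate: b→14 (≡-40 mod 54), so (27,-40,34)→(27,14,21)
flip: (27,14,21)→(21,-14,27)
reduced (well bottom): (21,-14,27) with a≤c, −a<b≤a
well minimum |f| = |-21| = 21 (negative-definite)

21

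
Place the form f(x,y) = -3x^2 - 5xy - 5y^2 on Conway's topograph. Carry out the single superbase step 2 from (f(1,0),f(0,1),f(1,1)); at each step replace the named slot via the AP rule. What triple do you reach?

start (-3,-5,-13) = (f(1,0),f(0,1),f(1,1))
replace slot 2: 2·((-3)+(-13)) − (-5) = -27 → (-3,-27,-13)

-3,-27,-13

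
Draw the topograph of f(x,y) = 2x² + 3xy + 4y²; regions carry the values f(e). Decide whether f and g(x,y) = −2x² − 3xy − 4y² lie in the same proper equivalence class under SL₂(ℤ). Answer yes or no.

D₁ = -23, D₂ = -23
f: translate: b→-1 (≡3 mod 4), so (2,3,4)→(2,-1,3)
f: reduced (well bottom): (2,-1,3) with a≤c, −a<b≤a
g is negative-definite; reduce −g:
−g: translate: b→-1 (≡3 mod 4), so (2,3,4)→(2,-1,3)
−g: reduced (well bottom): (2,-1,3) with a≤c, −a<b≤a
flip sign back: reduced form of g is (-2,1,-3)
reduced forms (2, -1, 3) vs (-2, 1, -3) ⇒ inequivalent

no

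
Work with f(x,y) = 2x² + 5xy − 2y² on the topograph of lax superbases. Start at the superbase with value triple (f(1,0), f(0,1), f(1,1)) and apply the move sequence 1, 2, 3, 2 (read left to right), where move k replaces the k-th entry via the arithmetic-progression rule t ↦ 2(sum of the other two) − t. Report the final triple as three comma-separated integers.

start (2,-2,5) = (f(1,0),f(0,1),f(1,1))
replace slot 1: 2·((-2)+5) − 2 = 4 → (4,-2,5)
replace slot 2: 2·(4+5) − (-2) = 20 → (4,20,5)
replace slot 3: 2·(4+20) − 5 = 43 → (4,20,43)
replace slot 2: 2·(4+43) − 20 = 74 → (4,74,43)

4,74,43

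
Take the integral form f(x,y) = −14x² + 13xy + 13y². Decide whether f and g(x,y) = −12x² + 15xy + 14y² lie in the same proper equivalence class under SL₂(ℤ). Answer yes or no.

D₁ = 897, D₂ = 897
river cycle of f (length 10): (13, 13, -14), (-14, 15, 12), (12, 9, -17), (-17, 25, 4), (4, 23, -23), (-23, 23, 4), (4, 25, -17), (-17, 9, 12), (12, 15, -14), (-14, 13, 13)
river cycle of g (length 10): (14, 13, -13), (-13, 13, 14), (14, 15, -12), (-12, 9, 17), (17, 25, -4), (-4, 23, 23), (23, 23, -4), (-4, 25, 17), (17, 9, -12), (-12, 15, 14)
cycles differ ⇒ inequivalent

no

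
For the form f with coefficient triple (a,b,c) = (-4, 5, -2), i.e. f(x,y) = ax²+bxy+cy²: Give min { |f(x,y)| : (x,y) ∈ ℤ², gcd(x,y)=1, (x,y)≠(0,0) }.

translate: b→3 (≡-5 mod 8), so (4,-5,2)→(4,3,1)
flip: (4,3,1)→(1,-3,4)
translate: b→1 (≡-3 mod 2), so (1,-3,4)→(1,1,2)
reduced (well bottom): (1,1,2) with a≤c, −a<b≤a
well minimum |f| = |-1| = 1 (negative-definite)

1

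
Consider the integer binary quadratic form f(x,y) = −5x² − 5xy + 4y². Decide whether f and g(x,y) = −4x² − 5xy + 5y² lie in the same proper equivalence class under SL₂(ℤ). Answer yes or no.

D₁ = 105, D₂ = 105
river cycle of f (length 6): (4, 5, -5), (-5, 5, 4), (4, 3, -6), (-6, 9, 1), (1, 9, -6), (-6, 3, 4)
river cycle of g (length 6): (5, 5, -4), (-4, 3, 6), (6, 9, -1), (-1, 9, 6), (6, 3, -4), (-4, 5, 5)
cycles differ ⇒ inequivalent

no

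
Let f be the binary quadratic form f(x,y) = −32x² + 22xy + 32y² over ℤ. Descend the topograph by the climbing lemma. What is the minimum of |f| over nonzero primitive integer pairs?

river: ρ → (32,42,-22)
river: ρ → (-22,46,28)
river: ρ → (28,66,-2)
river: ρ → (-2,66,28)
river: ρ → (28,46,-22)
river: ρ → (-22,42,32)
river: ρ → (32,22,-32)
river: ρ → (-32,42,22)
river: ρ → (22,46,-28)
river: ρ → (-28,66,2)
river: ρ → (2,66,-28)
river: ρ → (-28,46,22)
river: ρ → (22,42,-32)
river: ρ → (-32,22,32)
closes: descent 0, river 14
min |a| on river = 2

2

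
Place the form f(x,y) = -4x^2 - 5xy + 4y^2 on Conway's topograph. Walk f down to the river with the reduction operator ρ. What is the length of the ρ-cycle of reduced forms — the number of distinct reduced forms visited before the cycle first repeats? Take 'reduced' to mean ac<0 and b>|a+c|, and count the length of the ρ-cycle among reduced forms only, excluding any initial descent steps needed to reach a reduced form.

D = 89, ⌊√D⌋ = 9
descent: ρ → (4,5,-4)  [lands on river]
river: ρ → (-4,3,5)
river: ρ → (5,7,-2)
river: ρ → (-2,9,1)
river: ρ → (1,9,-2)
river: ρ → (-2,7,5)
river: ρ → (5,3,-4)
river: ρ → (-4,5,4)
river: ρ → (4,3,-5)
river: ρ → (-5,7,2)
river: ρ → (2,9,-1)
river: ρ → (-1,9,2)
river: ρ → (2,7,-5)
river: ρ → (-5,3,4)
ρ-cycle length = 14 (tail of 1 descent step not counted)

14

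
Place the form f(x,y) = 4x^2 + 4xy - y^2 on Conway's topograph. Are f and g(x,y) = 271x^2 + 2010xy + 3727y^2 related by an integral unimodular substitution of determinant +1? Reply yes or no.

D₁ = 32, D₂ = 32
river cycle of f (length 2): (-1, 4, 4), (4, 4, -1)
river cycle of g (length 2): (4, 4, -1), (-1, 4, 4)
cycles coincide ⇒ equivalent

yes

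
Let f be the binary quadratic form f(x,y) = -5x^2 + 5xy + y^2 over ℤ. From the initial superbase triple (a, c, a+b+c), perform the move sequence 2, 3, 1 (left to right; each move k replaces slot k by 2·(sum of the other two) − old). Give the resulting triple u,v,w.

start (-5,1,1) = (f(1,0),f(0,1),f(1,1))
replace slot 2: 2·((-5)+1) − 1 = -9 → (-5,-9,1)
replace slot 3: 2·((-5)+(-9)) − 1 = -29 → (-5,-9,-29)
replace slot 1: 2·((-9)+(-29)) − (-5) = -71 → (-71,-9,-29)

-71,-9,-29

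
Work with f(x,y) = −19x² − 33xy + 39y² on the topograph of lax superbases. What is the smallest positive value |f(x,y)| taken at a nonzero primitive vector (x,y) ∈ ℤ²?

descent: ρ → (39,33,-19)  [lands on river]
river: ρ → (-19,43,29)
river: ρ → (29,15,-33)
river: ρ → (-33,51,11)
river: ρ → (11,59,-13)
river: ρ → (-13,45,39)
closes: descent 1, river 6
min |a| on river = 11

11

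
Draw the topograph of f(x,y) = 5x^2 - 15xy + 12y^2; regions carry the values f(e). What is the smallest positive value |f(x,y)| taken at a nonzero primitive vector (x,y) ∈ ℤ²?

translate: b→5 (≡-15 mod 10), so (5,-15,12)→(5,5,2)
flip: (5,5,2)→(2,-5,5)
translate: b→-1 (≡-5 mod 4), so (2,-5,5)→(2,-1,2)
flip: (2,-1,2)→(2,1,2)
reduced (well bottom): (2,1,2) with a≤c, −a<b≤a
well minimum = a = 2

2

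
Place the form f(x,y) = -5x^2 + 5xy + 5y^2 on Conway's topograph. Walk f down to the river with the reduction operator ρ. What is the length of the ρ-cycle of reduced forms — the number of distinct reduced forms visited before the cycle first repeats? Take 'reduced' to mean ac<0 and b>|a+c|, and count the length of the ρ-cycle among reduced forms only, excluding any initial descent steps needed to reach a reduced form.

D = 125, ⌊√D⌋ = 11
river: ρ → (5,5,-5)
river: ρ → (-5,5,5)
ρ-cycle length = 2 (tail of 0 descent steps not counted)

2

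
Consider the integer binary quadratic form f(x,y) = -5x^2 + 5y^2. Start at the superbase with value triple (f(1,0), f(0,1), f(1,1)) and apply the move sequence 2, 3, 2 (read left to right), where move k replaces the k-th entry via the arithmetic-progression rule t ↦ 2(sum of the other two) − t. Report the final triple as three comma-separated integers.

start (-5,5,0) = (f(1,0),f(0,1),f(1,1))
replace slot 2: 2·((-5)+0) − 5 = -15 → (-5,-15,0)
replace slot 3: 2·((-5)+(-15)) − 0 = -40 → (-5,-15,-40)
replace slot 2: 2·((-5)+(-40)) − (-15) = -75 → (-5,-75,-40)

-5,-75,-40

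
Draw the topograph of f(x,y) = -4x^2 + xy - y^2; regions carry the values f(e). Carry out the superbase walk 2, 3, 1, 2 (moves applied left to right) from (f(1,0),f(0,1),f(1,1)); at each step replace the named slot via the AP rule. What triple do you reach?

start (-4,-1,-4) = (f(1,0),f(0,1),f(1,1))
replace slot 2: 2·((-4)+(-4)) − (-1) = -15 → (-4,-15,-4)
replace slot 3: 2·((-4)+(-15)) − (-4) = -34 → (-4,-15,-34)
replace slot 1: 2·((-15)+(-34)) − (-4) = -94 → (-94,-15,-34)
replace slot 2: 2·((-94)+(-34)) − (-15) = -241 → (-94,-241,-34)

-94,-241,-34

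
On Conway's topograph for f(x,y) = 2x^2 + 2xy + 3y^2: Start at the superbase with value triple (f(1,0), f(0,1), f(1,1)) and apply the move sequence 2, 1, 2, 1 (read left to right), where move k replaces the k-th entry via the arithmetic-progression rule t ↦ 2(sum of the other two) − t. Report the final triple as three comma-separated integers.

start (2,3,7) = (f(1,0),f(0,1),f(1,1))
replace slot 2: 2·(2+7) − 3 = 15 → (2,15,7)
replace slot 1: 2·(15+7) − 2 = 42 → (42,15,7)
replace slot 2: 2·(42+7) − 15 = 83 → (42,83,7)
replace slot 1: 2·(83+7) − 42 = 138 → (138,83,7)

138,83,7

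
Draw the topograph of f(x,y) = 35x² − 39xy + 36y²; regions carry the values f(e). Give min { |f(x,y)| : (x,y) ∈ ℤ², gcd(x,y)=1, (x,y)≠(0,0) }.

translate: b→31 (≡-39 mod 70), so (35,-39,36)→(35,31,32)
flip: (35,31,32)→(32,-31,35)
reduced (well bottom): (32,-31,35) with a≤c, −a<b≤a
well minimum = a = 32

32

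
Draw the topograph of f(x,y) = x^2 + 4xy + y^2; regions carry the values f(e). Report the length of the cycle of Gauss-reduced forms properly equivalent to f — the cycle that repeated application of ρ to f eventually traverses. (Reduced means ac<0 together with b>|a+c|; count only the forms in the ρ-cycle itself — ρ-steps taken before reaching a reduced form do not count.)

D = 12, ⌊√D⌋ = 3
descent: ρ → (1,2,-2)  [lands on river]
river: ρ → (-2,2,1)
ρ-cycle length = 2 (tail of 1 descent step not counted)

2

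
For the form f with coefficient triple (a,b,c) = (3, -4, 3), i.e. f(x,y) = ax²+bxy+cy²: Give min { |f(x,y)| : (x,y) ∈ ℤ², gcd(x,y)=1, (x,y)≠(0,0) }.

translate: b→2 (≡-4 mod 6), so (3,-4,3)→(3,2,2)
flip: (3,2,2)→(2,-2,3)
translate: b→2 (≡-2 mod 4), so (2,-2,3)→(2,2,3)
reduced (well bottom): (2,2,3) with a≤c, −a<b≤a
well minimum = a = 2

2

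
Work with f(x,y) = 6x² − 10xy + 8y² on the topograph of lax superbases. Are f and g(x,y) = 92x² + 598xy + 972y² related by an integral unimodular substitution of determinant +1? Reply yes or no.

D₁ = -92, D₂ = -92
f: translate: b→2 (≡-10 mod 12), so (6,-10,8)→(6,2,4)
f: flip: (6,2,4)→(4,-2,6)
f: reduced (well bottom): (4,-2,6) with a≤c, −a<b≤a
g: translate: b→46 (≡598 mod 184), so (92,598,972)→(92,46,6)
g: flip: (92,46,6)→(6,-46,92)
g: translate: b→2 (≡-46 mod 12), so (6,-46,92)→(6,2,4)
g: flip: (6,2,4)→(4,-2,6)
g: reduced (well bottom): (4,-2,6) with a≤c, −a<b≤a
reduced forms (4, -2, 6) vs (4, -2, 6) ⇒ equivalent

yes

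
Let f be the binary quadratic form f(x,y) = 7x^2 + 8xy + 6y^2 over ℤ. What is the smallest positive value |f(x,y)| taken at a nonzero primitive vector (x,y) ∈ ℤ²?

translate: b→-6 (≡8 mod 14), so (7,8,6)→(7,-6,5)
flip: (7,-6,5)→(5,6,7)
translate: b→-4 (≡6 mod 10), so (5,6,7)→(5,-4,6)
reduced (well bottom): (5,-4,6) with a≤c, −a<b≤a
well minimum = a = 5

5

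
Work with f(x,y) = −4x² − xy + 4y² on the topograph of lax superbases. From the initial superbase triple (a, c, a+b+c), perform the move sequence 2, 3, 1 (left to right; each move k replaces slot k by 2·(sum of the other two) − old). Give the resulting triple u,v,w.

start (-4,4,-1) = (f(1,0),f(0,1),f(1,1))
replace slot 2: 2·((-4)+(-1)) − 4 = -14 → (-4,-14,-1)
replace slot 3: 2·((-4)+(-14)) − (-1) = -35 → (-4,-14,-35)
replace slot 1: 2·((-14)+(-35)) − (-4) = -94 → (-94,-14,-35)

-94,-14,-35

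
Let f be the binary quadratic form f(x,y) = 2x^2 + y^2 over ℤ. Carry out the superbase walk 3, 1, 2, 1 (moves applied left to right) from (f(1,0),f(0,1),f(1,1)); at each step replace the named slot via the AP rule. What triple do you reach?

start (2,1,3) = (f(1,0),f(0,1),f(1,1))
replace slot 3: 2·(2+1) − 3 = 3 → (2,1,3)
replace slot 1: 2·(1+3) − 2 = 6 → (6,1,3)
replace slot 2: 2·(6+3) − 1 = 17 → (6,17,3)
replace slot 1: 2·(17+3) − 6 = 34 → (34,17,3)

34,17,3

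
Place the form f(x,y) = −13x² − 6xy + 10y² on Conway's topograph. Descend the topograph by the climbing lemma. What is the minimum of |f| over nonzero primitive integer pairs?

descent: ρ → (10,6,-13)  [lands on river]
river: ρ → (-13,20,3)
river: ρ → (3,22,-6)
river: ρ → (-6,14,15)
river: ρ → (15,16,-5)
river: ρ → (-5,14,18)
river: ρ → (18,22,-1)
river: ρ → (-1,22,18)
river: ρ → (18,14,-5)
river: ρ → (-5,16,15)
river: ρ → (15,14,-6)
river: ρ → (-6,22,3)
river: ρ → (3,20,-13)
river: ρ → (-13,6,10)
river: ρ → (10,14,-9)
river: ρ → (-9,22,2)
river: ρ → (2,22,-9)
river: ρ → (-9,14,10)
closes: descent 1, river 18
min |a| on river = 1

1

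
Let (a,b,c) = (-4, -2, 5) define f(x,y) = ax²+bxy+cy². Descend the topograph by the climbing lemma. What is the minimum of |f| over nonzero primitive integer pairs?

descent: ρ → (5,2,-4)  [lands on river]
river: ρ → (-4,6,3)
river: ρ → (3,6,-4)
river: ρ → (-4,2,5)
river: ρ → (5,8,-1)
river: ρ → (-1,8,5)
closes: descent 1, river 6
min |a| on river = 1

1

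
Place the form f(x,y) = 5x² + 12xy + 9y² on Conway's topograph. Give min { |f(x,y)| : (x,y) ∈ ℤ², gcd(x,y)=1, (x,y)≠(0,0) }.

translate: b→2 (≡12 mod 10), so (5,12,9)→(5,2,2)
flip: (5,2,2)→(2,-2,5)
translate: b→2 (≡-2 mod 4), so (2,-2,5)→(2,2,5)
reduced (well bottom): (2,2,5) with a≤c, −a<b≤a
well minimum = a = 2

2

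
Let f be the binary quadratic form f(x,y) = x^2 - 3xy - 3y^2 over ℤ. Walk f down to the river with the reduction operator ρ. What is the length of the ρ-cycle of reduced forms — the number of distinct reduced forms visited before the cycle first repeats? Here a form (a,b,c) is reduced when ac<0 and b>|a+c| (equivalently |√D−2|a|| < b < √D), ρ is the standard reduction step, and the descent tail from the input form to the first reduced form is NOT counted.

D = 21, ⌊√D⌋ = 4
descent: ρ → (-3,3,1)  [lands on river]
river: ρ → (1,3,-3)
ρ-cycle length = 2 (tail of 1 descent step not counted)

2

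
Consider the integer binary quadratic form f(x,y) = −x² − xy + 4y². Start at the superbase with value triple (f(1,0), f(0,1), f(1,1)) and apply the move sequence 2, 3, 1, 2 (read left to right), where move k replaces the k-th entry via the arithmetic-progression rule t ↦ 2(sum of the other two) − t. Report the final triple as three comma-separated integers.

start (-1,4,2) = (f(1,0),f(0,1),f(1,1))
replace slot 2: 2·((-1)+2) − 4 = -2 → (-1,-2,2)
replace slot 3: 2·((-1)+(-2)) − 2 = -8 → (-1,-2,-8)
replace slot 1: 2·((-2)+(-8)) − (-1) = -19 → (-19,-2,-8)
replace slot 2: 2·((-19)+(-8)) − (-2) = -52 → (-19,-52,-8)

-19,-52,-8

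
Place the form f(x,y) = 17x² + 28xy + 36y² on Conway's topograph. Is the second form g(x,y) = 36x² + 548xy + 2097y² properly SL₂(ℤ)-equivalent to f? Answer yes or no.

D₁ = -1664, D₂ = -1664
f: translate: b→-6 (≡28 mod 34), so (17,28,36)→(17,-6,25)
f: reduced (well bottom): (17,-6,25) with a≤c, −a<b≤a
g: translate: b→-28 (≡548 mod 72), so (36,548,2097)→(36,-28,17)
g: flip: (36,-28,17)→(17,28,36)
g: translate: b→-6 (≡28 mod 34), so (17,28,36)→(17,-6,25)
g: reduced (well bottom): (17,-6,25) with a≤c, −a<b≤a
reduced forms (17, -6, 25) vs (17, -6, 25) ⇒ equivalent

yes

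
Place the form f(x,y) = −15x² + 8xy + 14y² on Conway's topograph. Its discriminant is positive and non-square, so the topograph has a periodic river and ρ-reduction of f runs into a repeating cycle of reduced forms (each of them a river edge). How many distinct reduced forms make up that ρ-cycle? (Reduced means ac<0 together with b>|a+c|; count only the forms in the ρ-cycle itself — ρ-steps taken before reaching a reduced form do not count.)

D = 904, ⌊√D⌋ = 30
river: ρ → (14,20,-9)
river: ρ → (-9,16,18)
river: ρ → (18,20,-7)
river: ρ → (-7,22,15)
river: ρ → (15,8,-14)
river: ρ → (-14,20,9)
river: ρ → (9,16,-18)
river: ρ → (-18,20,7)
river: ρ → (7,22,-15)
river: ρ → (-15,8,14)
ρ-cycle length = 10 (tail of 0 descent steps not counted)

10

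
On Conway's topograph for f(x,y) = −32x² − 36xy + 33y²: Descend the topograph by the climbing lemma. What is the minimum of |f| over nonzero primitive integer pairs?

descent: ρ → (33,36,-32)  [lands on river]
river: ρ → (-32,28,37)
river: ρ → (37,46,-23)
river: ρ → (-23,46,37)
river: ρ → (37,28,-32)
river: ρ → (-32,36,33)
river: ρ → (33,30,-35)
river: ρ → (-35,40,28)
river: ρ → (28,72,-3)
river: ρ → (-3,72,28)
river: ρ → (28,40,-35)
river: ρ → (-35,30,33)
closes: descent 1, river 12
min |a| on river = 3

3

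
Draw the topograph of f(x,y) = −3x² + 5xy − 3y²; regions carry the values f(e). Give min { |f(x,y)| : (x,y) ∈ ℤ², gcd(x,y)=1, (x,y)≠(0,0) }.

translate: b→1 (≡-5 mod 6), so (3,-5,3)→(3,1,1)
flip: (3,1,1)→(1,-1,3)
translate: b→1 (≡-1 mod 2), so (1,-1,3)→(1,1,3)
reduced (well bottom): (1,1,3) with a≤c, −a<b≤a
well minimum |f| = |-1| = 1 (negative-definite)

1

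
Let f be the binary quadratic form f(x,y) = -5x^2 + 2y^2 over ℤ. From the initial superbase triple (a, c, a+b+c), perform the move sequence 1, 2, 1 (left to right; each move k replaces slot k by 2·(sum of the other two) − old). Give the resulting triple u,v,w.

start (-5,2,-3) = (f(1,0),f(0,1),f(1,1))
replace slot 1: 2·(2+(-3)) − (-5) = 3 → (3,2,-3)
replace slot 2: 2·(3+(-3)) − 2 = -2 → (3,-2,-3)
replace slot 1: 2·((-2)+(-3)) − 3 = -13 → (-13,-2,-3)

-13,-2,-3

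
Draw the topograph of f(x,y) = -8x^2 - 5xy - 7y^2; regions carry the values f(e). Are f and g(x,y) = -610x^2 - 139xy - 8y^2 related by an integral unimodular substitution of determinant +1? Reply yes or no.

D₁ = -199, D₂ = -199
f is negative-definite; reduce −f:
−f: flip: (8,5,7)→(7,-5,8)
−f: reduced (well bottom): (7,-5,8) with a≤c, −a<b≤a
flip sign back: reduced form of f is (-7,5,-8)
g is negative-definite; reduce −g:
−g: flip: (610,139,8)→(8,-139,610)
−g: translate: b→5 (≡-139 mod 16), so (8,-139,610)→(8,5,7)
−g: flip: (8,5,7)→(7,-5,8)
−g: reduced (well bottom): (7,-5,8) with a≤c, −a<b≤a
flip sign back: reduced form of g is (-7,5,-8)
reduced forms (-7, 5, -8) vs (-7, 5, -8) ⇒ equivalent

yes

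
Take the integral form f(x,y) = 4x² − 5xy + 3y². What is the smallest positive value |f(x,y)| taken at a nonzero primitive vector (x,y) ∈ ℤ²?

translate: b→3 (≡-5 mod 8), so (4,-5,3)→(4,3,2)
flip: (4,3,2)→(2,-3,4)
translate: b→1 (≡-3 mod 4), so (2,-3,4)→(2,1,3)
reduced (well bottom): (2,1,3) with a≤c, −a<b≤a
well minimum = a = 2

2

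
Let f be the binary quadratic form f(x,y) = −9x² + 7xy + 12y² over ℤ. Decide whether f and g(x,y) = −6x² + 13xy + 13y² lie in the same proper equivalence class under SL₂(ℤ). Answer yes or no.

D₁ = 481, D₂ = 481
river cycle of f (length 30): (12, 17, -4), (-4, 15, 16), (16, 17, -3), (-3, 19, 10), (10, 21, -1), (-1, 21, 10), (10, 19, -3), (-3, 17, 16), (16, 15, -4), (-4, 17, 12), … (20 more)
river cycle of g (length 26): (13, 13, -6), (-6, 11, 15), (15, 19, -2), (-2, 21, 5), (5, 19, -6), (-6, 17, 8), (8, 15, -8), (-8, 17, 6), (6, 19, -5), (-5, 21, 2), … (16 more)
cycles differ ⇒ inequivalent

no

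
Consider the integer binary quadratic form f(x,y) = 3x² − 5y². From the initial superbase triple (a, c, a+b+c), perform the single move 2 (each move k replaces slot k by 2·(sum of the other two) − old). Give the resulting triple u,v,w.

start (3,-5,-2) = (f(1,0),f(0,1),f(1,1))
replace slot 2: 2·(3+(-2)) − (-5) = 7 → (3,7,-2)

3,7,-2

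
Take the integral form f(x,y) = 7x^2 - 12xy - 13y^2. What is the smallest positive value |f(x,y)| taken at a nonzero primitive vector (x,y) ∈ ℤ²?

descent: ρ → (-13,12,7)  [lands on river]
river: ρ → (7,16,-9)
river: ρ → (-9,20,3)
river: ρ → (3,22,-2)
river: ρ → (-2,22,3)
river: ρ → (3,20,-9)
river: ρ → (-9,16,7)
river: ρ → (7,12,-13)
river: ρ → (-13,14,6)
river: ρ → (6,22,-1)
river: ρ → (-1,22,6)
river: ρ → (6,14,-13)
closes: descent 1, river 12
min |a| on river = 1

1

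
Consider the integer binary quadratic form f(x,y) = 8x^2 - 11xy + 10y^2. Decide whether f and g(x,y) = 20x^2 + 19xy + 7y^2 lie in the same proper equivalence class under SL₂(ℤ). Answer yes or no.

D₁ = -199, D₂ = -199
f: translate: b→5 (≡-11 mod 16), so (8,-11,10)→(8,5,7)
f: flip: (8,5,7)→(7,-5,8)
f: reduced (well bottom): (7,-5,8) with a≤c, −a<b≤a
g: flip: (20,19,7)→(7,-19,20)
g: translate: b→-5 (≡-19 mod 14), so (7,-19,20)→(7,-5,8)
g: reduced (well bottom): (7,-5,8) with a≤c, −a<b≤a
reduced forms (7, -5, 8) vs (7, -5, 8) ⇒ equivalent

yes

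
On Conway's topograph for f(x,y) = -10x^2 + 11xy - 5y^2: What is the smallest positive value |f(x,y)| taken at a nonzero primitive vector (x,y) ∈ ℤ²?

translate: b→9 (≡-11 mod 20), so (10,-11,5)→(10,9,4)
flip: (10,9,4)→(4,-9,10)
translate: b→-1 (≡-9 mod 8), so (4,-9,10)→(4,-1,5)
reduced (well bottom): (4,-1,5) with a≤c, −a<b≤a
well minimum |f| = |-4| = 4 (negative-definite)

4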